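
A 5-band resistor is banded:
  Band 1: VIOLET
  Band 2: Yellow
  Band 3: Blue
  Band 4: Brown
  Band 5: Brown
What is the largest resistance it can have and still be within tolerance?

Violet → 7 (first significant figure)
Yellow → 4 (second significant figure)
Blue → 6 (third significant figure)
Brown → ×10 multiplier
Brown → ±1% tolerance
746 × 10 = 7460 Ω
Largest = 7460 × (1 + 1/100) = 7534.6 Ω.

7534.6 Ω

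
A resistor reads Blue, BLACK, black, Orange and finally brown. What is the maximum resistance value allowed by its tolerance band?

606000 Ω

Blue → 6 (first significant figure)
Black → 0 (second significant figure)
Black → 0 (third significant figure)
Orange → ×10^3 multiplier
Brown → ±1% tolerance
600 × 1000 = 600000 Ω
Maximum = 600000 × (1 + 1/100) = 606000 Ω.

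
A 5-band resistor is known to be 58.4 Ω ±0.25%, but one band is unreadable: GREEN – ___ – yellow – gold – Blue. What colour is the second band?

grey

58.4 Ω = 584 × 10^-1.
The second band gives digit 8 of the significand, and 8 is grey.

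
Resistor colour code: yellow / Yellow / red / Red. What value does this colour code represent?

4400 Ω

Yellow → 4 (first significant figure)
Yellow → 4 (second significant figure)
Red → ×10^2 multiplier
44 × 100 = 4400 Ω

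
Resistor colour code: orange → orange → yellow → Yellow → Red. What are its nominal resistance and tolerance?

Orange → 3 (first significant figure)
Orange → 3 (second significant figure)
Yellow → 4 (third significant figure)
Yellow → ×10^4 multiplier
Red → ±2% tolerance
334 × 10000 = 3340000 Ω

3340000 Ω ±2%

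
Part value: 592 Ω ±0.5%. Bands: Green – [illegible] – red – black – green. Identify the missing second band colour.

white

592 Ω = 592 × 10^0.
The second band gives digit 9 of the significand, and 9 is white.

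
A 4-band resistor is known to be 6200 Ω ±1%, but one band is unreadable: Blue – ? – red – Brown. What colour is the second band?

6200 Ω = 62 × 10^2.
The second band gives digit 2 of the significand, and 2 is red.

red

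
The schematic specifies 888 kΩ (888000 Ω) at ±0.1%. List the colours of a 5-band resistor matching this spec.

grey, grey, grey, orange, violet

888000 Ω = 888 × 10^3.
8 → grey
8 → grey
8 → grey
Multiplier 10^3 → orange.
±0.1% tolerance → violet.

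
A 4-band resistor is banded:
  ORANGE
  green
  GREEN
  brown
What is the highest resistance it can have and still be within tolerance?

Orange → 3 (first significant figure)
Green → 5 (second significant figure)
Green → ×10^5 multiplier
Brown → ±1% tolerance
35 × 100000 = 3500000 Ω
Highest = 3500000 × (1 + 1/100) = 3535000 Ω.

3535000 Ω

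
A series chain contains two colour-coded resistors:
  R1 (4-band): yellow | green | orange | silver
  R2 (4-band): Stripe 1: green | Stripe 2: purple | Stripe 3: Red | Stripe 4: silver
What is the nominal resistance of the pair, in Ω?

50700 Ω

R1: yellow, green → 45; orange ×10^3 → 45000 Ω.
R2: green, violet → 57; red ×10^2 → 5700 Ω.
Series: 45000 + 5700 = 50700 Ω.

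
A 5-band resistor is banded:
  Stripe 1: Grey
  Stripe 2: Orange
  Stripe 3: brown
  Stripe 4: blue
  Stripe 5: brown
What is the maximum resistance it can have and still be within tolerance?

Grey → 8 (first significant figure)
Orange → 3 (second significant figure)
Brown → 1 (third significant figure)
Blue → ×10^6 multiplier
Brown → ±1% tolerance
831 × 1000000 = 831000000 Ω
Maximum = 831000000 × (1 + 1/100) = 839310000 Ω.

839310000 Ω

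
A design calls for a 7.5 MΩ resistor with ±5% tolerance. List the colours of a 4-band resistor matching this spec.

violet, green, green, gold

7500000 Ω = 75 × 10^5.
7 → violet
5 → green
Multiplier 10^5 → green.
±5% tolerance → gold.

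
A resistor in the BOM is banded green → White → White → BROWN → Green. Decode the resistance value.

5990 Ω

Green → 5 (first significant figure)
White → 9 (second significant figure)
White → 9 (third significant figure)
Brown → ×10 multiplier
599 × 10 = 5990 Ω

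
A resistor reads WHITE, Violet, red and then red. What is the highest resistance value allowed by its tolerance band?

9894 Ω

White → 9 (first significant figure)
Violet → 7 (second significant figure)
Red → ×10^2 multiplier
Red → ±2% tolerance
97 × 100 = 9700 Ω
Highest = 9700 × (1 + 2/100) = 9894 Ω.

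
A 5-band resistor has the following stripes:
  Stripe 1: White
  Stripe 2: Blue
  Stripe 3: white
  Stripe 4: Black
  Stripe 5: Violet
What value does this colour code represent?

969 Ω

White → 9 (first significant figure)
Blue → 6 (second significant figure)
White → 9 (third significant figure)
Black → ×1 multiplier
969 × 1 = 969 Ω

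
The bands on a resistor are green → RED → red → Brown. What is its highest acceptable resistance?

Green → 5 (first significant figure)
Red → 2 (second significant figure)
Red → ×10^2 multiplier
Brown → ±1% tolerance
52 × 100 = 5200 Ω
Highest = 5200 × (1 + 1/100) = 5252 Ω.

5252 Ω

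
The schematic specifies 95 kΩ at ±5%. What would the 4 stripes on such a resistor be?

95000 Ω = 95 × 10^3.
9 → white
5 → green
Multiplier 10^3 → orange.
±5% tolerance → gold.

white, green, orange, gold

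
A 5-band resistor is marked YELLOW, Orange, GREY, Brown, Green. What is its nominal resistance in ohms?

Yellow → 4 (first significant figure)
Orange → 3 (second significant figure)
Grey → 8 (third significant figure)
Brown → ×10 multiplier
438 × 10 = 4380 Ω

4380 Ω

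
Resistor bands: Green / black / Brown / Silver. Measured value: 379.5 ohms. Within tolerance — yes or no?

Green → 5 (first significant figure)
Black → 0 (second significant figure)
Brown → ×10 multiplier
Silver → ±10% tolerance
50 × 10 = 500 Ω
Allowed range: 450 Ω to 550 Ω.
379.5 ohms lies outside that range.

no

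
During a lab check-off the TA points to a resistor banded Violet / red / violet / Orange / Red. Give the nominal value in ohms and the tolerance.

727000 Ω ±2%

Violet → 7 (first significant figure)
Red → 2 (second significant figure)
Violet → 7 (third significant figure)
Orange → ×10^3 multiplier
Red → ±2% tolerance
727 × 1000 = 727000 Ω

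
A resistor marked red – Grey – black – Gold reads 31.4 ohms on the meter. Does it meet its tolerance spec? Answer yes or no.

no

Red → 2 (first significant figure)
Grey → 8 (second significant figure)
Black → ×1 multiplier
Gold → ±5% tolerance
28 × 1 = 28 Ω
Allowed range: 26.6 Ω to 29.4 Ω.
31.4 ohms lies outside that range.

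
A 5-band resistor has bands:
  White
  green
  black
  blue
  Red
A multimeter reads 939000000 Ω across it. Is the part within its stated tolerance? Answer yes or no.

yes

White → 9 (first significant figure)
Green → 5 (second significant figure)
Black → 0 (third significant figure)
Blue → ×10^6 multiplier
Red → ±2% tolerance
950 × 1000000 = 950000000 Ω
Allowed range: 931000000 Ω to 969000000 Ω.
939000000 Ω lies inside that range.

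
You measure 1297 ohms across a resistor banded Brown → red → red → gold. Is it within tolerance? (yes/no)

Brown → 1 (first significant figure)
Red → 2 (second significant figure)
Red → ×10^2 multiplier
Gold → ±5% tolerance
12 × 100 = 1200 Ω
Allowed range: 1140 Ω to 1260 Ω.
1297 ohms lies outside that range.

no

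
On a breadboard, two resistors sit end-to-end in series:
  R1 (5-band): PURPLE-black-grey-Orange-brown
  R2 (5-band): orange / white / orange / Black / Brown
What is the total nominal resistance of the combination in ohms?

708393 Ω

R1: violet, black, grey → 708; orange ×10^3 → 708000 Ω.
R2: orange, white, orange → 393; black ×1 → 393 Ω.
Series: 708000 + 393 = 708393 Ω.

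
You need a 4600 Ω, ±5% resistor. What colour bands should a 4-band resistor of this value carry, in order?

4600 Ω = 46 × 10^2.
4 → yellow
6 → blue
Multiplier 10^2 → red.
±5% tolerance → gold.

yellow, blue, red, gold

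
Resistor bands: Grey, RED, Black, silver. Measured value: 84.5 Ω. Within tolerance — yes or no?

Grey → 8 (first significant figure)
Red → 2 (second significant figure)
Black → ×1 multiplier
Silver → ±10% tolerance
82 × 1 = 82 Ω
Allowed range: 73.8 Ω to 90.2 Ω.
84.5 Ω lies inside that range.

yes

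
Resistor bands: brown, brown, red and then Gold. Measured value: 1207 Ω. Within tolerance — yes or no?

no

Brown → 1 (first significant figure)
Brown → 1 (second significant figure)
Red → ×10^2 multiplier
Gold → ±5% tolerance
11 × 100 = 1100 Ω
Allowed range: 1045 Ω to 1155 Ω.
1207 Ω lies outside that range.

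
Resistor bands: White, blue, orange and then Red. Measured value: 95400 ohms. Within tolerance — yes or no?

White → 9 (first significant figure)
Blue → 6 (second significant figure)
Orange → ×10^3 multiplier
Red → ±2% tolerance
96 × 1000 = 96000 Ω
Allowed range: 94080 Ω to 97920 Ω.
95400 ohms lies inside that range.

yes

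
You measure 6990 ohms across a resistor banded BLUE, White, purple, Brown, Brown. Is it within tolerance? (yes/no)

yes

Blue → 6 (first significant figure)
White → 9 (second significant figure)
Violet → 7 (third significant figure)
Brown → ×10 multiplier
Brown → ±1% tolerance
697 × 10 = 6970 Ω
Allowed range: 6900.3 Ω to 7039.7 Ω.
6990 ohms lies inside that range.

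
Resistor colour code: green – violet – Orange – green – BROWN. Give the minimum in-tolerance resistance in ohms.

56727000 Ω

Green → 5 (first significant figure)
Violet → 7 (second significant figure)
Orange → 3 (third significant figure)
Green → ×10^5 multiplier
Brown → ±1% tolerance
573 × 100000 = 57300000 Ω
Minimum = 57300000 × (1 − 1/100) = 56727000 Ω.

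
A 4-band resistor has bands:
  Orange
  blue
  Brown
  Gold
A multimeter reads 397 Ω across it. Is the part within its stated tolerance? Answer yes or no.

Orange → 3 (first significant figure)
Blue → 6 (second significant figure)
Brown → ×10 multiplier
Gold → ±5% tolerance
36 × 10 = 360 Ω
Allowed range: 342 Ω to 378 Ω.
397 Ω lies outside that range.

no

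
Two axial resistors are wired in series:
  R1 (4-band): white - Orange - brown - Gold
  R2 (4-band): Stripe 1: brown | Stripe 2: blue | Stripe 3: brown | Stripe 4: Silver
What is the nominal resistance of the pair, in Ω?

R1: white, orange → 93; brown ×10 → 930 Ω.
R2: brown, blue → 16; brown ×10 → 160 Ω.
Series: 930 + 160 = 1090 Ω.

1090 Ω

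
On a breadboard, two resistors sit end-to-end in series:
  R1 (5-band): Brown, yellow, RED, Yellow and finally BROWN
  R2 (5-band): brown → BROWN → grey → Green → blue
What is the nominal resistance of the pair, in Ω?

13220000 Ω

R1: brown, yellow, red → 142; yellow ×10^4 → 1420000 Ω.
R2: brown, brown, grey → 118; green ×10^5 → 11800000 Ω.
Series: 1420000 + 11800000 = 13220000 Ω.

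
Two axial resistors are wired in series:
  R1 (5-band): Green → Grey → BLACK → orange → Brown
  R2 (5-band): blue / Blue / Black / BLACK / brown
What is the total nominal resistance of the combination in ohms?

580660 Ω

R1: green, grey, black → 580; orange ×10^3 → 580000 Ω.
R2: blue, blue, black → 660; black ×1 → 660 Ω.
Series: 580000 + 660 = 580660 Ω.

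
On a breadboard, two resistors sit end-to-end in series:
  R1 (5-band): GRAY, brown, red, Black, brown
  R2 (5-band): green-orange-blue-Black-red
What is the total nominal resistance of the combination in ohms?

R1: grey, brown, red → 812; black ×1 → 812 Ω.
R2: green, orange, blue → 536; black ×1 → 536 Ω.
Series: 812 + 536 = 1348 Ω.

1348 Ω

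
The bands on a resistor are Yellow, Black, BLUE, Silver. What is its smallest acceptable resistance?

Yellow → 4 (first significant figure)
Black → 0 (second significant figure)
Blue → ×10^6 multiplier
Silver → ±10% tolerance
40 × 1000000 = 40000000 Ω
Smallest = 40000000 × (1 − 10/100) = 36000000 Ω.

36000000 Ω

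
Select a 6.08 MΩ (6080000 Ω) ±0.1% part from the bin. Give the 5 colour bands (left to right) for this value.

6080000 Ω = 608 × 10^4.
6 → blue
0 → black
8 → grey
Multiplier 10^4 → yellow.
±0.1% tolerance → violet.

blue, black, grey, yellow, violet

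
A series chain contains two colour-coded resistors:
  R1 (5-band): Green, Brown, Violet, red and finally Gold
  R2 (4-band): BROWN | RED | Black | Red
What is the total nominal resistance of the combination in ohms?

R1: green, brown, violet → 517; red ×10^2 → 51700 Ω.
R2: brown, red → 12; black ×1 → 12 Ω.
Series: 51700 + 12 = 51712 Ω.

51712 Ω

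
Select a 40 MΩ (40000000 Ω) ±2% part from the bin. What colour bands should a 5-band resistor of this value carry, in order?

yellow, black, black, green, red

40000000 Ω = 400 × 10^5.
4 → yellow
0 → black
0 → black
Multiplier 10^5 → green.
±2% tolerance → red.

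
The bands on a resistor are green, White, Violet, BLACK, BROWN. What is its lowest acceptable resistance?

591.03 Ω

Green → 5 (first significant figure)
White → 9 (second significant figure)
Violet → 7 (third significant figure)
Black → ×1 multiplier
Brown → ±1% tolerance
597 × 1 = 597 Ω
Lowest = 597 × (1 − 1/100) = 591.03 Ω.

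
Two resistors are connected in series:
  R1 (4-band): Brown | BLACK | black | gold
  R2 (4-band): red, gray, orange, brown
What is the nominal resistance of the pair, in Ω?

R1: brown, black → 10; black ×1 → 10 Ω.
R2: red, grey → 28; orange ×10^3 → 28000 Ω.
Series: 10 + 28000 = 28010 Ω.

28010 Ω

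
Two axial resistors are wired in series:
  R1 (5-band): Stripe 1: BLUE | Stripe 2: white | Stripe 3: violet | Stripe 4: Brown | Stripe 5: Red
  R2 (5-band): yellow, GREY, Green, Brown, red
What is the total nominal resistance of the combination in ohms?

R1: blue, white, violet → 697; brown ×10 → 6970 Ω.
R2: yellow, grey, green → 485; brown ×10 → 4850 Ω.
Series: 6970 + 4850 = 11820 Ω.

11820 Ω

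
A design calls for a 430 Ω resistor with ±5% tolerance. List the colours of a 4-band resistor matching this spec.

430 Ω = 43 × 10^1.
4 → yellow
3 → orange
Multiplier 10^1 → brown.
±5% tolerance → gold.

yellow, orange, brown, gold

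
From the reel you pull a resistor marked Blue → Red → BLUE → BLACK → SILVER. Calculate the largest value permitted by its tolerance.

688.6 Ω

Blue → 6 (first significant figure)
Red → 2 (second significant figure)
Blue → 6 (third significant figure)
Black → ×1 multiplier
Silver → ±10% tolerance
626 × 1 = 626 Ω
Largest = 626 × (1 + 10/100) = 688.6 Ω.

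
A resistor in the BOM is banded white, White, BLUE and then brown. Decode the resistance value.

White → 9 (first significant figure)
White → 9 (second significant figure)
Blue → ×10^6 multiplier
99 × 1000000 = 99000000 Ω

99000000 Ω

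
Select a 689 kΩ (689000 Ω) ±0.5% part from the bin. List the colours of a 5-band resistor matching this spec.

689000 Ω = 689 × 10^3.
6 → blue
8 → grey
9 → white
Multiplier 10^3 → orange.
±0.5% tolerance → green.

blue, grey, white, orange, green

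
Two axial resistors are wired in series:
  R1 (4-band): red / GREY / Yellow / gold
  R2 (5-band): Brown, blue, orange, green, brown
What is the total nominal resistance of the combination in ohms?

16580000 Ω

R1: red, grey → 28; yellow ×10^4 → 280000 Ω.
R2: brown, blue, orange → 163; green ×10^5 → 16300000 Ω.
Series: 280000 + 16300000 = 16580000 Ω.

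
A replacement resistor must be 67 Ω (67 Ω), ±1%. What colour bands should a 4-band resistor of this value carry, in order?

blue, violet, black, brown

67 Ω = 67 × 10^0.
6 → blue
7 → violet
Multiplier 10^0 → black.
±1% tolerance → brown.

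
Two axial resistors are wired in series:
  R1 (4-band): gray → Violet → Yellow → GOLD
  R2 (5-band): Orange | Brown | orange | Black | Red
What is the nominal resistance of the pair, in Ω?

870313 Ω

R1: grey, violet → 87; yellow ×10^4 → 870000 Ω.
R2: orange, brown, orange → 313; black ×1 → 313 Ω.
Series: 870000 + 313 = 870313 Ω.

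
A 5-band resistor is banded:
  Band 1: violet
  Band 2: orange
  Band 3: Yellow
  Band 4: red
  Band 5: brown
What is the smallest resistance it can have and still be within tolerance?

Violet → 7 (first significant figure)
Orange → 3 (second significant figure)
Yellow → 4 (third significant figure)
Red → ×10^2 multiplier
Brown → ±1% tolerance
734 × 100 = 73400 Ω
Smallest = 73400 × (1 − 1/100) = 72666 Ω.

72666 Ω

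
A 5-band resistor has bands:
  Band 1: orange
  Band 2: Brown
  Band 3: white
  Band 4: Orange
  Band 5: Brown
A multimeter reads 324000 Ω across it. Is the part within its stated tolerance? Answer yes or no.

Orange → 3 (first significant figure)
Brown → 1 (second significant figure)
White → 9 (third significant figure)
Orange → ×10^3 multiplier
Brown → ±1% tolerance
319 × 1000 = 319000 Ω
Allowed range: 315810 Ω to 322190 Ω.
324000 Ω lies outside that range.

no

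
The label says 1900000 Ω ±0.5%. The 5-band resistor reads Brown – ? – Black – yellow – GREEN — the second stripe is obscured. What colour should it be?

1900000 Ω = 190 × 10^4.
The second band gives digit 9 of the significand, and 9 is white.

white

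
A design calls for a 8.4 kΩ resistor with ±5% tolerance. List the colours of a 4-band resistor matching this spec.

grey, yellow, red, gold

8400 Ω = 84 × 10^2.
8 → grey
4 → yellow
Multiplier 10^2 → red.
±5% tolerance → gold.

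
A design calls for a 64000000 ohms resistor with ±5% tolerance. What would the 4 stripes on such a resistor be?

blue, yellow, blue, gold

64000000 Ω = 64 × 10^6.
6 → blue
4 → yellow
Multiplier 10^6 → blue.
±5% tolerance → gold.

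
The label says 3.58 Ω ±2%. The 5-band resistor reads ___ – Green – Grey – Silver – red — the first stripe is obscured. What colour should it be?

orange

3.58 Ω = 358 × 10^-2.
The first band gives digit 3 of the significand, and 3 is orange.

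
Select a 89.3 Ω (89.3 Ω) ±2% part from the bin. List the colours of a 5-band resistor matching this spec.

grey, white, orange, gold, red

89.3 Ω = 893 × 10^-1.
8 → grey
9 → white
3 → orange
Multiplier 10^-1 → gold.
±2% tolerance → red.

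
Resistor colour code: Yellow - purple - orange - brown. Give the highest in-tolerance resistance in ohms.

47470 Ω

Yellow → 4 (first significant figure)
Violet → 7 (second significant figure)
Orange → ×10^3 multiplier
Brown → ±1% tolerance
47 × 1000 = 47000 Ω
Highest = 47000 × (1 + 1/100) = 47470 Ω.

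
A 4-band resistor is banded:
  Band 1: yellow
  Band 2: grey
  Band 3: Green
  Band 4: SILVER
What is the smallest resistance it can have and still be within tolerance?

4320000 Ω

Yellow → 4 (first significant figure)
Grey → 8 (second significant figure)
Green → ×10^5 multiplier
Silver → ±10% tolerance
48 × 100000 = 4800000 Ω
Smallest = 4800000 × (1 − 10/100) = 4320000 Ω.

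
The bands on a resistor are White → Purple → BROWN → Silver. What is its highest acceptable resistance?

White → 9 (first significant figure)
Violet → 7 (second significant figure)
Brown → ×10 multiplier
Silver → ±10% tolerance
97 × 10 = 970 Ω
Highest = 970 × (1 + 10/100) = 1067 Ω.

1067 Ω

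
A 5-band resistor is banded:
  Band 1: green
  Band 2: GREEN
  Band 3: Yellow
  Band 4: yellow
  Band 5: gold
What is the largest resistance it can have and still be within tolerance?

Green → 5 (first significant figure)
Green → 5 (second significant figure)
Yellow → 4 (third significant figure)
Yellow → ×10^4 multiplier
Gold → ±5% tolerance
554 × 10000 = 5540000 Ω
Largest = 5540000 × (1 + 5/100) = 5817000 Ω.

5817000 Ω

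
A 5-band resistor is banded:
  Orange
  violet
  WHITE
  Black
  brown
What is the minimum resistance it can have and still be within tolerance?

Orange → 3 (first significant figure)
Violet → 7 (second significant figure)
White → 9 (third significant figure)
Black → ×1 multiplier
Brown → ±1% tolerance
379 × 1 = 379 Ω
Minimum = 379 × (1 − 1/100) = 375.21 Ω.

375.21 Ω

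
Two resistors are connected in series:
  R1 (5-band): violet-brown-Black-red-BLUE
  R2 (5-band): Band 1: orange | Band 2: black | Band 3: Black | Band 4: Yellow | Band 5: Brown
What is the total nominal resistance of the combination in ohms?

3071000 Ω

R1: violet, brown, black → 710; red ×10^2 → 71000 Ω.
R2: orange, black, black → 300; yellow ×10^4 → 3000000 Ω.
Series: 71000 + 3000000 = 3071000 Ω.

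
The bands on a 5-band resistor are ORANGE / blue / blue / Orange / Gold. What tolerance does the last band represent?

±5%

The last band, gold, is the tolerance band.
Gold corresponds to ±5%.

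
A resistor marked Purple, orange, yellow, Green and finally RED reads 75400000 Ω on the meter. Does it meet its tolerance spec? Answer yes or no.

Violet → 7 (first significant figure)
Orange → 3 (second significant figure)
Yellow → 4 (third significant figure)
Green → ×10^5 multiplier
Red → ±2% tolerance
734 × 100000 = 73400000 Ω
Allowed range: 71932000 Ω to 74868000 Ω.
75400000 Ω lies outside that range.

no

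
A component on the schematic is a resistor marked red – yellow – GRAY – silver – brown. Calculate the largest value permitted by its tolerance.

Red → 2 (first significant figure)
Yellow → 4 (second significant figure)
Grey → 8 (third significant figure)
Silver → ×0.01 multiplier
Brown → ±1% tolerance
248 × 0.01 = 2.48 Ω
Largest = 2.48 × (1 + 1/100) = 2.5048 Ω.

2.5048 Ω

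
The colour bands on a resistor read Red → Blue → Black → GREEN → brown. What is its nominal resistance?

26000000 Ω

Red → 2 (first significant figure)
Blue → 6 (second significant figure)
Black → 0 (third significant figure)
Green → ×10^5 multiplier
260 × 100000 = 26000000 Ω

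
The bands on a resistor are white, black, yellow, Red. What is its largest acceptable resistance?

918000 Ω

White → 9 (first significant figure)
Black → 0 (second significant figure)
Yellow → ×10^4 multiplier
Red → ±2% tolerance
90 × 10000 = 900000 Ω
Largest = 900000 × (1 + 2/100) = 918000 Ω.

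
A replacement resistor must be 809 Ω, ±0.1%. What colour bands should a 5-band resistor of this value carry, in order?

809 Ω = 809 × 10^0.
8 → grey
0 → black
9 → white
Multiplier 10^0 → black.
±0.1% tolerance → violet.

grey, black, white, black, violet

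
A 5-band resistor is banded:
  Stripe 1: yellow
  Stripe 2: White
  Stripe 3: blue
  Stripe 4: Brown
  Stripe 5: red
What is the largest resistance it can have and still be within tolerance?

Yellow → 4 (first significant figure)
White → 9 (second significant figure)
Blue → 6 (third significant figure)
Brown → ×10 multiplier
Red → ±2% tolerance
496 × 10 = 4960 Ω
Largest = 4960 × (1 + 2/100) = 5059.2 Ω.

5059.2 Ω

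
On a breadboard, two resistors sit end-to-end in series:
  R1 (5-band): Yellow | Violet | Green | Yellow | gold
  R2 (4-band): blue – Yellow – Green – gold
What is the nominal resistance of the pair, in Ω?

R1: yellow, violet, green → 475; yellow ×10^4 → 4750000 Ω.
R2: blue, yellow → 64; green ×10^5 → 6400000 Ω.
Series: 4750000 + 6400000 = 11150000 Ω.

11150000 Ω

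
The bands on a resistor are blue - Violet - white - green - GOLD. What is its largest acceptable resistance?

71295000 Ω

Blue → 6 (first significant figure)
Violet → 7 (second significant figure)
White → 9 (third significant figure)
Green → ×10^5 multiplier
Gold → ±5% tolerance
679 × 100000 = 67900000 Ω
Largest = 67900000 × (1 + 5/100) = 71295000 Ω.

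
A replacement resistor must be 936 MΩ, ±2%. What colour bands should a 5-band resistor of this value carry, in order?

white, orange, blue, blue, red

936000000 Ω = 936 × 10^6.
9 → white
3 → orange
6 → blue
Multiplier 10^6 → blue.
±2% tolerance → red.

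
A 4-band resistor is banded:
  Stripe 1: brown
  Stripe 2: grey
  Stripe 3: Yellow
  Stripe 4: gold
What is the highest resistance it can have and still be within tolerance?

189000 Ω

Brown → 1 (first significant figure)
Grey → 8 (second significant figure)
Yellow → ×10^4 multiplier
Gold → ±5% tolerance
18 × 10000 = 180000 Ω
Highest = 180000 × (1 + 5/100) = 189000 Ω.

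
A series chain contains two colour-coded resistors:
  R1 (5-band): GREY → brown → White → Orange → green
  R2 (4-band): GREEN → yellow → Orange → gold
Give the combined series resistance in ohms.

873000 Ω

R1: grey, brown, white → 819; orange ×10^3 → 819000 Ω.
R2: green, yellow → 54; orange ×10^3 → 54000 Ω.
Series: 819000 + 54000 = 873000 Ω.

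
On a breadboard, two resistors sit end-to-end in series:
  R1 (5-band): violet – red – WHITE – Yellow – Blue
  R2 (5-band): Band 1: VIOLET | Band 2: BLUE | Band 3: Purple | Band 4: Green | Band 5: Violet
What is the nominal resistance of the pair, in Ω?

83990000 Ω

R1: violet, red, white → 729; yellow ×10^4 → 7290000 Ω.
R2: violet, blue, violet → 767; green ×10^5 → 76700000 Ω.
Series: 7290000 + 76700000 = 83990000 Ω.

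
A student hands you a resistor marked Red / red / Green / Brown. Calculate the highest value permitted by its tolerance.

2222000 Ω

Red → 2 (first significant figure)
Red → 2 (second significant figure)
Green → ×10^5 multiplier
Brown → ±1% tolerance
22 × 100000 = 2200000 Ω
Highest = 2200000 × (1 + 1/100) = 2222000 Ω.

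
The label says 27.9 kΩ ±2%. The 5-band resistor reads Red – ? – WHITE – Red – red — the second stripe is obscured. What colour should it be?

violet

27900 Ω = 279 × 10^2.
The second band gives digit 7 of the significand, and 7 is violet.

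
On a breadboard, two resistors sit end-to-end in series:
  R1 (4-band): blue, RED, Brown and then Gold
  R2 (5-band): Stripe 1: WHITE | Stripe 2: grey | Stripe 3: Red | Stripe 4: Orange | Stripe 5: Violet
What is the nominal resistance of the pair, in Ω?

R1: blue, red → 62; brown ×10 → 620 Ω.
R2: white, grey, red → 982; orange ×10^3 → 982000 Ω.
Series: 620 + 982000 = 982620 Ω.

982620 Ω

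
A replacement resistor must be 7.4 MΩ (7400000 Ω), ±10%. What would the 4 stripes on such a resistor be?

violet, yellow, green, silver

7400000 Ω = 74 × 10^5.
7 → violet
4 → yellow
Multiplier 10^5 → green.
±10% tolerance → silver.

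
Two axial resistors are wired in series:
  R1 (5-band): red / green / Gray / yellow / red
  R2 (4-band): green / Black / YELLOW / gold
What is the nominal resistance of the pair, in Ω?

3080000 Ω

R1: red, green, grey → 258; yellow ×10^4 → 2580000 Ω.
R2: green, black → 50; yellow ×10^4 → 500000 Ω.
Series: 2580000 + 500000 = 3080000 Ω.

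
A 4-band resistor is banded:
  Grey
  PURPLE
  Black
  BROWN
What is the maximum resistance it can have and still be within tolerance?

Grey → 8 (first significant figure)
Violet → 7 (second significant figure)
Black → ×1 multiplier
Brown → ±1% tolerance
87 × 1 = 87 Ω
Maximum = 87 × (1 + 1/100) = 87.87 Ω.

87.87 Ω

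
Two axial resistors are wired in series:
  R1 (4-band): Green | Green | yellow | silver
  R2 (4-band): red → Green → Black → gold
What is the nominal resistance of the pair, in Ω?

R1: green, green → 55; yellow ×10^4 → 550000 Ω.
R2: red, green → 25; black ×1 → 25 Ω.
Series: 550000 + 25 = 550025 Ω.

550025 Ω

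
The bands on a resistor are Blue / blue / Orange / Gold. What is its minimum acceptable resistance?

Blue → 6 (first significant figure)
Blue → 6 (second significant figure)
Orange → ×10^3 multiplier
Gold → ±5% tolerance
66 × 1000 = 66000 Ω
Minimum = 66000 × (1 − 5/100) = 62700 Ω.

62700 Ω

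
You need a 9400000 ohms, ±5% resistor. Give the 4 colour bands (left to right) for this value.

9400000 Ω = 94 × 10^5.
9 → white
4 → yellow
Multiplier 10^5 → green.
±5% tolerance → gold.

white, yellow, green, gold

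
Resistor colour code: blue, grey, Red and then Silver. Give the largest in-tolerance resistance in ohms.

Blue → 6 (first significant figure)
Grey → 8 (second significant figure)
Red → ×10^2 multiplier
Silver → ±10% tolerance
68 × 100 = 6800 Ω
Largest = 6800 × (1 + 10/100) = 7480 Ω.

7480 Ω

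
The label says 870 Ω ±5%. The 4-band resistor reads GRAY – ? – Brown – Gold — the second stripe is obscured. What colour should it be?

violet

870 Ω = 87 × 10^1.
The second band gives digit 7 of the significand, and 7 is violet.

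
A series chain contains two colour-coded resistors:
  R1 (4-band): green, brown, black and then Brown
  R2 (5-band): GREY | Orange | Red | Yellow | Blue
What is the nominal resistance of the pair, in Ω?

R1: green, brown → 51; black ×1 → 51 Ω.
R2: grey, orange, red → 832; yellow ×10^4 → 8320000 Ω.
Series: 51 + 8320000 = 8320051 Ω.

8320051 Ω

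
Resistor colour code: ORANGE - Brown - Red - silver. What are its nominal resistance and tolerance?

3100 Ω ±10%

Orange → 3 (first significant figure)
Brown → 1 (second significant figure)
Red → ×10^2 multiplier
Silver → ±10% tolerance
31 × 100 = 3100 Ω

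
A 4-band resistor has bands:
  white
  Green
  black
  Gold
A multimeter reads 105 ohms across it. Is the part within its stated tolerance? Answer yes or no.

White → 9 (first significant figure)
Green → 5 (second significant figure)
Black → ×1 multiplier
Gold → ±5% tolerance
95 × 1 = 95 Ω
Allowed range: 90.25 Ω to 99.75 Ω.
105 ohms lies outside that range.

no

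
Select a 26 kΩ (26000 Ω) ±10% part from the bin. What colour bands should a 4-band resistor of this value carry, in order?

26000 Ω = 26 × 10^3.
2 → red
6 → blue
Multiplier 10^3 → orange.
±10% tolerance → silver.

red, blue, orange, silver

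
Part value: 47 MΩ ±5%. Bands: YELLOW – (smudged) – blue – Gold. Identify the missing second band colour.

violet

47000000 Ω = 47 × 10^6.
The second band gives digit 7 of the significand, and 7 is violet.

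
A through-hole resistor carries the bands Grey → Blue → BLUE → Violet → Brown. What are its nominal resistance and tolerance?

Grey → 8 (first significant figure)
Blue → 6 (second significant figure)
Blue → 6 (third significant figure)
Violet → ×10^7 multiplier
Brown → ±1% tolerance
866 × 10000000 = 8660000000 Ω

8660000000 Ω ±1%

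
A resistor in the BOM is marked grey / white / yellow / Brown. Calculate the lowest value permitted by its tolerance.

Grey → 8 (first significant figure)
White → 9 (second significant figure)
Yellow → ×10^4 multiplier
Brown → ±1% tolerance
89 × 10000 = 890000 Ω
Lowest = 890000 × (1 − 1/100) = 881100 Ω.

881100 Ω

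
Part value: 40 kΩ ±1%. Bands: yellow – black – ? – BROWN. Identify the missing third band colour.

orange

40000 Ω = 40 × 10^3.
The third band is the multiplier, 10^3, which is orange.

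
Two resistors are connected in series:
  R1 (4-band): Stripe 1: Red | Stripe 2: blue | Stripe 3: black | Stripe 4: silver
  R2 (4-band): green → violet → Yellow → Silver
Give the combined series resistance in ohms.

570026 Ω

R1: red, blue → 26; black ×1 → 26 Ω.
R2: green, violet → 57; yellow ×10^4 → 570000 Ω.
Series: 26 + 570000 = 570026 Ω.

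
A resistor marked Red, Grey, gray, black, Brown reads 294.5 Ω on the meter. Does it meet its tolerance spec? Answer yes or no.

no

Red → 2 (first significant figure)
Grey → 8 (second significant figure)
Grey → 8 (third significant figure)
Black → ×1 multiplier
Brown → ±1% tolerance
288 × 1 = 288 Ω
Allowed range: 285.12 Ω to 290.88 Ω.
294.5 Ω lies outside that range.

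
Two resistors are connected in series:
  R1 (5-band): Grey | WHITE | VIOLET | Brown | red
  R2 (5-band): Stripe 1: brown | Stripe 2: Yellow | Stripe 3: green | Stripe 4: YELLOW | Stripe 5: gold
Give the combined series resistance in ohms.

1458970 Ω

R1: grey, white, violet → 897; brown ×10 → 8970 Ω.
R2: brown, yellow, green → 145; yellow ×10^4 → 1450000 Ω.
Series: 8970 + 1450000 = 1458970 Ω.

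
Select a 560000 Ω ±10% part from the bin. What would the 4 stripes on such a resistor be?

green, blue, yellow, silver

560000 Ω = 56 × 10^4.
5 → green
6 → blue
Multiplier 10^4 → yellow.
±10% tolerance → silver.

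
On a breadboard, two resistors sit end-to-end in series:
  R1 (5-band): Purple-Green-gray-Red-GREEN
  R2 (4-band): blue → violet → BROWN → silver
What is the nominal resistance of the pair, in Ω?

76470 Ω

R1: violet, green, grey → 758; red ×10^2 → 75800 Ω.
R2: blue, violet → 67; brown ×10 → 670 Ω.
Series: 75800 + 670 = 76470 Ω.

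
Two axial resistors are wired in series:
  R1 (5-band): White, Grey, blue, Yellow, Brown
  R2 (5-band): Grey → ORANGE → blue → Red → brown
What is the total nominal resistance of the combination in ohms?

R1: white, grey, blue → 986; yellow ×10^4 → 9860000 Ω.
R2: grey, orange, blue → 836; red ×10^2 → 83600 Ω.
Series: 9860000 + 83600 = 9943600 Ω.

9943600 Ω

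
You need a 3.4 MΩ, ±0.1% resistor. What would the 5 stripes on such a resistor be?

3400000 Ω = 340 × 10^4.
3 → orange
4 → yellow
0 → black
Multiplier 10^4 → yellow.
±0.1% tolerance → violet.

orange, yellow, black, yellow, violet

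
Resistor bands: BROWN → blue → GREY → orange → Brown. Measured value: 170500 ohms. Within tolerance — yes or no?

no

Brown → 1 (first significant figure)
Blue → 6 (second significant figure)
Grey → 8 (third significant figure)
Orange → ×10^3 multiplier
Brown → ±1% tolerance
168 × 1000 = 168000 Ω
Allowed range: 166320 Ω to 169680 Ω.
170500 ohms lies outside that range.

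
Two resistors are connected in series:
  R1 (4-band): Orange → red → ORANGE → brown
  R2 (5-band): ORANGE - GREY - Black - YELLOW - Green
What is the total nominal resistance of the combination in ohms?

R1: orange, red → 32; orange ×10^3 → 32000 Ω.
R2: orange, grey, black → 380; yellow ×10^4 → 3800000 Ω.
Series: 32000 + 3800000 = 3832000 Ω.

3832000 Ω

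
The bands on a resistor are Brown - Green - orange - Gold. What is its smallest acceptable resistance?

14250 Ω

Brown → 1 (first significant figure)
Green → 5 (second significant figure)
Orange → ×10^3 multiplier
Gold → ±5% tolerance
15 × 1000 = 15000 Ω
Smallest = 15000 × (1 − 5/100) = 14250 Ω.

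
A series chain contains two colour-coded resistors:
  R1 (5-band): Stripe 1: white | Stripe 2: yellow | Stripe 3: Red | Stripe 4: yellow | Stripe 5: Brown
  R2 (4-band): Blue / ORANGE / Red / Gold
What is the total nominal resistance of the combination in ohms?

R1: white, yellow, red → 942; yellow ×10^4 → 9420000 Ω.
R2: blue, orange → 63; red ×10^2 → 6300 Ω.
Series: 9420000 + 6300 = 9426300 Ω.

9426300 Ω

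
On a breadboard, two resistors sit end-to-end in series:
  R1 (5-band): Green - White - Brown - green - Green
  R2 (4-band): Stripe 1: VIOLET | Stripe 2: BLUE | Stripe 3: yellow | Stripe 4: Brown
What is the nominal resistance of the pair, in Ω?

R1: green, white, brown → 591; green ×10^5 → 59100000 Ω.
R2: violet, blue → 76; yellow ×10^4 → 760000 Ω.
Series: 59100000 + 760000 = 59860000 Ω.

59860000 Ω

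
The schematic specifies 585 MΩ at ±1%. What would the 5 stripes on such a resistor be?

585000000 Ω = 585 × 10^6.
5 → green
8 → grey
5 → green
Multiplier 10^6 → blue.
±1% tolerance → brown.

green, grey, green, blue, brown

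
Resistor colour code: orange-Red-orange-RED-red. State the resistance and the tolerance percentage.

Orange → 3 (first significant figure)
Red → 2 (second significant figure)
Orange → 3 (third significant figure)
Red → ×10^2 multiplier
Red → ±2% tolerance
323 × 100 = 32300 Ω

32300 Ω ±2%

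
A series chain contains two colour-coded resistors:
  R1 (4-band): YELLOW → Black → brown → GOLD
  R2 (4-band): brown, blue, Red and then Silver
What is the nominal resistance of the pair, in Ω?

2000 Ω

R1: yellow, black → 40; brown ×10 → 400 Ω.
R2: brown, blue → 16; red ×10^2 → 1600 Ω.
Series: 400 + 1600 = 2000 Ω.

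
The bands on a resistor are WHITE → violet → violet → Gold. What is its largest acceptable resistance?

White → 9 (first significant figure)
Violet → 7 (second significant figure)
Violet → ×10^7 multiplier
Gold → ±5% tolerance
97 × 10000000 = 970000000 Ω
Largest = 970000000 × (1 + 5/100) = 1018500000 Ω.

1018500000 Ω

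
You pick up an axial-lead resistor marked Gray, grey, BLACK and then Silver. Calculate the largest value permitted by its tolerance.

96.8 Ω

Grey → 8 (first significant figure)
Grey → 8 (second significant figure)
Black → ×1 multiplier
Silver → ±10% tolerance
88 × 1 = 88 Ω
Largest = 88 × (1 + 10/100) = 96.8 Ω.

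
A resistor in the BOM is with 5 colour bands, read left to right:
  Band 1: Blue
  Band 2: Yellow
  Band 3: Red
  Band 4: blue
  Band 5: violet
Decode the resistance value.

Blue → 6 (first significant figure)
Yellow → 4 (second significant figure)
Red → 2 (third significant figure)
Blue → ×10^6 multiplier
642 × 1000000 = 642000000 Ω

642000000 Ω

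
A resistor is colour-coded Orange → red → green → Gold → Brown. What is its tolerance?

±1%

The last band, brown, is the tolerance band.
Brown corresponds to ±1%.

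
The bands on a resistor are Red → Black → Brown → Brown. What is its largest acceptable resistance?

202 Ω

Red → 2 (first significant figure)
Black → 0 (second significant figure)
Brown → ×10 multiplier
Brown → ±1% tolerance
20 × 10 = 200 Ω
Largest = 200 × (1 + 1/100) = 202 Ω.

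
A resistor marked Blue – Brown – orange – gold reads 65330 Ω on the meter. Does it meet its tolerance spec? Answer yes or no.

no

Blue → 6 (first significant figure)
Brown → 1 (second significant figure)
Orange → ×10^3 multiplier
Gold → ±5% tolerance
61 × 1000 = 61000 Ω
Allowed range: 57950 Ω to 64050 Ω.
65330 Ω lies outside that range.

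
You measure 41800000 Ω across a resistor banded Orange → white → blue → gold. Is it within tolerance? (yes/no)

no

Orange → 3 (first significant figure)
White → 9 (second significant figure)
Blue → ×10^6 multiplier
Gold → ±5% tolerance
39 × 1000000 = 39000000 Ω
Allowed range: 37050000 Ω to 40950000 Ω.
41800000 Ω lies outside that range.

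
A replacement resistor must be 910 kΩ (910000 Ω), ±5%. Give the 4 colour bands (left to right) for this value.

910000 Ω = 91 × 10^4.
9 → white
1 → brown
Multiplier 10^4 → yellow.
±5% tolerance → gold.

white, brown, yellow, gold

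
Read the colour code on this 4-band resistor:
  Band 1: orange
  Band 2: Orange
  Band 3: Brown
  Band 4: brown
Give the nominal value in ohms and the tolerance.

Orange → 3 (first significant figure)
Orange → 3 (second significant figure)
Brown → ×10 multiplier
Brown → ±1% tolerance
33 × 10 = 330 Ω

330 Ω ±1%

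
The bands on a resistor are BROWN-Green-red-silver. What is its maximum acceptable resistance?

Brown → 1 (first significant figure)
Green → 5 (second significant figure)
Red → ×10^2 multiplier
Silver → ±10% tolerance
15 × 100 = 1500 Ω
Maximum = 1500 × (1 + 10/100) = 1650 Ω.

1650 Ω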